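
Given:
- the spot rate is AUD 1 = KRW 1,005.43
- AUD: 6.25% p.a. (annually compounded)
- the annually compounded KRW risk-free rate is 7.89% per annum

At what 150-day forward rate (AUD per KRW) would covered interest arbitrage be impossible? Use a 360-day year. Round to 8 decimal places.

0.00098827

T = 150/360 years.
Growth of 1 KRW over T: (1 + 0.0789)^(150/360) = 1.0321484.
AUD growth factor: (1 + 0.0625)^(150/360) = 1.025582.
CIP: F = S · (grow KRW)/(grow AUD) = 1005.43 × 1.0321484/1.025582 = 1011.867 KRW per AUD.
Quoted the other way: 1/1011.867 = 0.00098827 AUD per KRW.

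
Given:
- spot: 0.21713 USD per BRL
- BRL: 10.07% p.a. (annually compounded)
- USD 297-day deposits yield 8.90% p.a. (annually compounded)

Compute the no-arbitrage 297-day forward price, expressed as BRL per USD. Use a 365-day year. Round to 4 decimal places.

4.6458

T = 297/365 years.
Growth of 1 USD over T: (1 + 0.0890)^(297/365) = 1.071839.
BRL accumulates by (1 + 0.1007)^(297/365) = 1.0811999.
So F = 0.21713 × 1.071839 / 1.0811999 = 0.2152501 (USD/BRL).
Quoted the other way: 1/0.2152501 = 4.6458 BRL per USD.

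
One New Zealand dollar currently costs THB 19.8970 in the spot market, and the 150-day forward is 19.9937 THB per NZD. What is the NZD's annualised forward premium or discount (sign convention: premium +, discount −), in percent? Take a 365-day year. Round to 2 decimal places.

+1.18%

T = 150/365 years.
NZD trades forward at +0.48600% vs spot over the period.
×(1/T) gives 1.18% p.a.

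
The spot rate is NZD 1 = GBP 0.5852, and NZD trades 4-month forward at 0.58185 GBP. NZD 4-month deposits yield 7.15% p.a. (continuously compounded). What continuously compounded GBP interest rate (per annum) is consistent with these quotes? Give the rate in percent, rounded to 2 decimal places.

5.43%

T = 4/12 years.
F/S = 0.58185/0.5852 = 0.9942755 = (growth of GBP) / (growth of NZD).
NZD growth factor: e^(0.0715×4/12) = 1.0241196.
So the GBP growth factor = 1.018257.
Take logs: ln 1.018257 / (4/12) = 0.054277, so 5.43%.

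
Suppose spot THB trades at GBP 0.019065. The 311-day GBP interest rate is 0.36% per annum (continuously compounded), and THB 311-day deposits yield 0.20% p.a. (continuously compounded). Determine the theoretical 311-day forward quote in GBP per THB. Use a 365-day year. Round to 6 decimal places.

T = 311/365 years.
GBP growth factor: e^(0.0036×311/365) = 1.0030721.
THB growth factor: e^(0.0020×311/365) = 1.0017056.
CIP: F = S · (grow GBP)/(grow THB) = 0.019065 × 1.0030721/1.0017056 = 0.01909101 GBP per THB.

0.019091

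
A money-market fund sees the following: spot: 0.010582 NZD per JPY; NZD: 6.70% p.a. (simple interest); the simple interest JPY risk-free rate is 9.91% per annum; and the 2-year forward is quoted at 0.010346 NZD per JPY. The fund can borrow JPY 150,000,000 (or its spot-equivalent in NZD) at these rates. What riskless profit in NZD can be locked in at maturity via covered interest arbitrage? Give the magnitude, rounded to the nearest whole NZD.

NZD 59,488

T = 2 years.
Keep in JPY, deliver into the forward: 150,000,000·1.198200·0.010346 = NZD 1,859,486.58.
Swap to NZD now, deposit: 150,000,000·0.010582·1.134000 = NZD 1,799,998.20.
The quoted forward overvalues JPY, so borrow NZD, buy JPY at spot, deposit the JPY at 9.91%, and sell the proceeds forward at 0.010346.
Arbitrage profit = |1,859,486.58 − 1,799,998.20| = NZD 59,488.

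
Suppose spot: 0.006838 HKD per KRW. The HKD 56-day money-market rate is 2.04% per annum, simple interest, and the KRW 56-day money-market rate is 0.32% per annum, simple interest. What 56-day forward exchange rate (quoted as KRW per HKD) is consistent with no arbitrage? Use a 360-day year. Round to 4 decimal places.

145.8516

T = 56/360 years.
HKD growth factor: 1 + 0.0204×56/360 = 1.003173333.
KRW growth factor: 1 + 0.0032×56/360 = 1.000497778.
Forward (HKD per KRW) = 0.006838 × 1.003173333 / 1.000497778 = 0.00685628634.
Invert for KRW per HKD: 1 / 0.00685628634 = 145.8516.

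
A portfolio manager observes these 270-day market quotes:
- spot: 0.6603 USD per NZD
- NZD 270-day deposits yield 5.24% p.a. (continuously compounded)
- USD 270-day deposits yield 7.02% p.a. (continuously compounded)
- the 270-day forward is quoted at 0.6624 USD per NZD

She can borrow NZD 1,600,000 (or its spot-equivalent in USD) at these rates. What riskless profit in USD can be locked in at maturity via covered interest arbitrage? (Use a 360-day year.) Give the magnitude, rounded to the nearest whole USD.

USD 11,273

T = 270/360 years.
Route A — deposit NZD, sell forward: 1,600,000 × 1.040082462 × 0.6624 = USD 1,102,321.00.
Route B — convert at spot, deposit USD: 1,600,000 × 0.6603 × 1.054060659 = USD 1,113,594.01.
The quoted forward undervalues NZD, so borrow NZD, convert to USD at spot, deposit the USD at 7.02%, and buy NZD forward at 0.6624 to cover the loan.
Profit = 1,113,594.01 − 1,102,321.00 = USD 11,273.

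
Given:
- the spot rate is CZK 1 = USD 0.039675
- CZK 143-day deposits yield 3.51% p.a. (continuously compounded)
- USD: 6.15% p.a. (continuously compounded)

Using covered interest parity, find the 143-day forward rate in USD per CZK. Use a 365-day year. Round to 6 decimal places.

T = 143/365 years.
Growth of 1 USD over T: e^(0.0615×143/365) = 1.0243871.
CZK accumulates by e^(0.0351×143/365) = 1.0138465.
Forward (USD per CZK) = 0.039675 × 1.0243871 / 1.0138465 = 0.04008749.

0.040087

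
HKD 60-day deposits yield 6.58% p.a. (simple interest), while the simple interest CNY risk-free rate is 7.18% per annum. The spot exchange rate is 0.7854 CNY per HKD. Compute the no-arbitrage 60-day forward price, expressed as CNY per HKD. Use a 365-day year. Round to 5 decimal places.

0.78617

T = 60/365 years.
CNY accumulates by 1 + 0.0718×60/365 = 1.0118027.
HKD accumulates by 1 + 0.0658×60/365 = 1.0108164.
Forward (CNY per HKD) = 0.7854 × 1.0118027 / 1.0108164 = 0.7861664.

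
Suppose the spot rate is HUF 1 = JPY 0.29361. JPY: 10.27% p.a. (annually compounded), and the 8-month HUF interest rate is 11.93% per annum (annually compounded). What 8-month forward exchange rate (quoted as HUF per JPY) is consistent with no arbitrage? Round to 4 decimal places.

3.4400

T = 8/12 years.
JPY growth factor: (1 + 0.1027)^(8/12) = 1.0673452.
HUF accumulates by (1 + 0.1193)^(8/12) = 1.0780304.
Forward (JPY per HUF) = 0.29361 × 1.0673452 / 1.0780304 = 0.2906998.
Invert for HUF per JPY: 1 / 0.2906998 = 3.4400.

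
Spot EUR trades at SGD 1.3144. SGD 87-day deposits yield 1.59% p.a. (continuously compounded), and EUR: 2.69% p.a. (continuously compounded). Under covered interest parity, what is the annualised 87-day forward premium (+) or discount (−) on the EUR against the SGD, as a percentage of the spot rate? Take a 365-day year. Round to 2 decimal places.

T = 87/365 years.
No-arbitrage forward: 1.3144 × 1.0037971 / 1.0064324 = 1.3109583 SGD/EUR.
Annualised premium = (F − S)/S × (1/T) = (1.3109583 − 1.3144)/1.3144 ÷ (87/365) = -1.10%.

-1.10%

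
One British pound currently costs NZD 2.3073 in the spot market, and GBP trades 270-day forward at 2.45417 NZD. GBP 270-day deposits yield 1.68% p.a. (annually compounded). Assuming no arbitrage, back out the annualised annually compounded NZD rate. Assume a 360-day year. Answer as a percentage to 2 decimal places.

10.40%

T = 270/360 years.
CIP gives F = S · g_NZD/g_GBP, so g_NZD/g_GBP = 2.45417/2.3073 = 1.0636545.
GBP growth factor: (1 + 0.0168)^(270/360) = 1.0125737.
So the NZD growth factor = 1.0770286.
r = 1.0770286^(360/270) − 1 = 0.104001 → 10.40%.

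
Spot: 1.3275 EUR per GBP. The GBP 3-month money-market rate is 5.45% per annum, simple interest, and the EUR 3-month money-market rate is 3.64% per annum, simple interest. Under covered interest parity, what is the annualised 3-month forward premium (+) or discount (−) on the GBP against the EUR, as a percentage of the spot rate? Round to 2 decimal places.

T = 3/12 years.
No-arbitrage forward: 1.3275 × 1.009100 / 1.013625 = 1.3215738 EUR/GBP.
(F − S)/S ÷ T = (1.3215738 − 1.3275)/1.3275/(3/12) = -0.017857 → -1.79%.

-1.79%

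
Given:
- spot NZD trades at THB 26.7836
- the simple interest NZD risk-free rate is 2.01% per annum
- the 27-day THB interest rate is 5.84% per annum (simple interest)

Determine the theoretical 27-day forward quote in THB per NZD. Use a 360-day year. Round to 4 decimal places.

T = 27/360 years.
THB growth factor: 1 + 0.0584×27/360 = 1.004380.
NZD accumulates by 1 + 0.0201×27/360 = 1.0015075.
So F = 26.7836 × 1.004380 / 1.0015075 = 26.860420 (THB/NZD).

26.8604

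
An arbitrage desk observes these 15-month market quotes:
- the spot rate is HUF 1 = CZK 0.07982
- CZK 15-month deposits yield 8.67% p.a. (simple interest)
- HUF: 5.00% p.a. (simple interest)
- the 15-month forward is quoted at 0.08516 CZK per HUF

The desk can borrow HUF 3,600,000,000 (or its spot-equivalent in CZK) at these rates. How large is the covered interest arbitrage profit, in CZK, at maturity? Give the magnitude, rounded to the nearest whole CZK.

CZK 7,243,227

T = 15/12 years.
Route A — deposit HUF, sell forward: 3,600,000,000 × 1.062500 × 0.08516 = CZK 325,737,000.00.
Route B — convert at spot, deposit CZK: 3,600,000,000 × 0.07982 × 1.108375 = CZK 318,493,773.00.
The quoted forward overvalues HUF, so borrow CZK, buy HUF at spot, deposit the HUF at 5.00%, and sell the proceeds forward at 0.08516.
Profit = 325,737,000.00 − 318,493,773.00 = CZK 7,243,227.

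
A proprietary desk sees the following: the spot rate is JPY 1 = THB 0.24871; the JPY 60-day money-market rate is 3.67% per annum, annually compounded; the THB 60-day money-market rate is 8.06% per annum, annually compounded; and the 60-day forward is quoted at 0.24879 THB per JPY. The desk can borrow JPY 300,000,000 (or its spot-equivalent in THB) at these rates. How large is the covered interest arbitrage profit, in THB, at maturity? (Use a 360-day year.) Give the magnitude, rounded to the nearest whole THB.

THB 496,508

T = 60/360 years.
Route A — deposit JPY, sell forward: 300,000,000 × 1.0060251774 × 0.24879 = THB 75,086,701.17.
Route B — convert at spot, deposit THB: 300,000,000 × 0.24871 × 1.0130032232 = THB 75,583,209.49.
The quoted forward undervalues JPY, so borrow JPY, convert to THB at spot, deposit the THB at 8.06%, and buy JPY forward at 0.24879 to cover the loan.
Arbitrage profit = |75,086,701.17 − 75,583,209.49| = THB 496,508.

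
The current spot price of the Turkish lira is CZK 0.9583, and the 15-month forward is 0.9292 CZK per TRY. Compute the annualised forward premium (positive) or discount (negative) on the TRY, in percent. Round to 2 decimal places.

T = 15/12 years.
Period premium: (0.9292 − 0.9583)/0.9583 = -0.0303663.
×(1/T) gives -2.43% p.a.

-2.43%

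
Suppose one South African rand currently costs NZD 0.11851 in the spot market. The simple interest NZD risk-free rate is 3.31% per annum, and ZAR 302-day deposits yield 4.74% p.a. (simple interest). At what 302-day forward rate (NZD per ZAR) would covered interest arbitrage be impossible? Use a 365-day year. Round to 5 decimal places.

T = 302/365 years.
NZD accumulates by 1 + 0.0331×302/365 = 1.0273868.
ZAR growth factor: 1 + 0.0474×302/365 = 1.0392186.
CIP: F = S · (grow NZD)/(grow ZAR) = 0.11851 × 1.0273868/1.0392186 = 0.1171607 NZD per ZAR.

0.11716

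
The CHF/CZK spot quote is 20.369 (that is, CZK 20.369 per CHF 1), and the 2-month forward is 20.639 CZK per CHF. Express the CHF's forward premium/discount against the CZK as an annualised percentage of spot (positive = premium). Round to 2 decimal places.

T = 2/12 years.
(F − S)/S = (20.639 − 20.369)/20.369 = 0.0132554.
×(1/T) gives 7.95% p.a.

+7.95%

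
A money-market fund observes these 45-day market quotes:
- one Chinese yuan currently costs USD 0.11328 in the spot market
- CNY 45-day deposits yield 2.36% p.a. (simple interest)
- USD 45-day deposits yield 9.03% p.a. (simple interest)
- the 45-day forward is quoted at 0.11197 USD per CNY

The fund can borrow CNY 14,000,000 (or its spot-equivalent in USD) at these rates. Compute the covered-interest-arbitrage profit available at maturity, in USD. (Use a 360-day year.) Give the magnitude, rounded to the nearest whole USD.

USD 31,617

T = 45/360 years.
Route A — deposit CNY, sell forward: 14,000,000 × 1.002950 × 0.11197 = USD 1,572,204.36.
Route B — convert at spot, deposit USD: 14,000,000 × 0.11328 × 1.0112875 = USD 1,603,821.07.
The quoted forward undervalues CNY, so borrow CNY, convert to USD at spot, deposit the USD at 9.03%, and buy CNY forward at 0.11197 to cover the loan.
Profit = 1,603,821.07 − 1,572,204.36 = USD 31,617.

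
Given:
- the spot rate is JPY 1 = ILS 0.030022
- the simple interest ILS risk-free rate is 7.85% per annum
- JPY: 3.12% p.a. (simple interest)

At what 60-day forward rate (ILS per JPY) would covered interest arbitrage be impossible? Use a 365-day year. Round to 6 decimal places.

T = 60/365 years.
ILS growth factor: 1 + 0.0785×60/365 = 1.0129041.
JPY accumulates by 1 + 0.0312×60/365 = 1.0051288.
So F = 0.030022 × 1.0129041 / 1.0051288 = 0.03025424 (ILS/JPY).

0.030254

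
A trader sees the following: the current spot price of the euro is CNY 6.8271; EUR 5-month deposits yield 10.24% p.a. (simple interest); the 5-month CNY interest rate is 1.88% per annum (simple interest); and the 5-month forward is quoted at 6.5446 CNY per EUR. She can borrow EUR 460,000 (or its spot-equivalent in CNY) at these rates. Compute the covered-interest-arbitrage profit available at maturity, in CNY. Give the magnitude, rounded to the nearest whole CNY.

T = 5/12 years.
Route A — deposit EUR, sell forward: 460,000 × 1.042666667 × 6.5446 = CNY 3,138,964.68.
Route B — convert at spot, deposit CNY: 460,000 × 6.8271 × 1.007833333 = CNY 3,165,066.32.
The quoted forward undervalues EUR, so borrow EUR, convert to CNY at spot, deposit the CNY at 1.88%, and buy EUR forward at 6.5446 to cover the loan.
Arbitrage profit = |3,138,964.68 − 3,165,066.32| = CNY 26,102.

CNY 26,102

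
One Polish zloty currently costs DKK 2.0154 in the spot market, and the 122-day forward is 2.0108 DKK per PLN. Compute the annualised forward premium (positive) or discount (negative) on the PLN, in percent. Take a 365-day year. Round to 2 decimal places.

-0.68%

T = 122/365 years.
(F − S)/S = (2.0108 − 2.0154)/2.0154 = -0.0022824.
Annualise by dividing by T: -0.0022824 / (122/365) = -0.006828 → -0.68%.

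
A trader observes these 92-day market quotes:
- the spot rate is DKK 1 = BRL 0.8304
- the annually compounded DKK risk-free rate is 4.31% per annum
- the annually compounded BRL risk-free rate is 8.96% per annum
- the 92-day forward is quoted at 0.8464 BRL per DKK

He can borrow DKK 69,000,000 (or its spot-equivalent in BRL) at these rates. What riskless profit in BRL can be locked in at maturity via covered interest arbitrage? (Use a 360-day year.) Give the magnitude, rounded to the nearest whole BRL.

BRL 466,813

T = 92/360 years.
Route A — deposit DKK, sell forward: 69,000,000 × 1.0108420438 × 0.8464 = BRL 59,034,792.71.
Route B — convert at spot, deposit BRL: 69,000,000 × 0.8304 × 1.0221716064 = BRL 58,567,979.83.
The quoted forward overvalues DKK, so borrow BRL, buy DKK at spot, deposit the DKK at 4.31%, and sell the proceeds forward at 0.8464.
Profit = 59,034,792.71 − 58,567,979.83 = BRL 466,813.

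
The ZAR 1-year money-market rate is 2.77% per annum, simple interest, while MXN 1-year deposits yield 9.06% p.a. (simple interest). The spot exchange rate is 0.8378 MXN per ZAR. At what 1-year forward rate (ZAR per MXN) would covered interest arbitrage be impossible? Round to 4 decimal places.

1.1248

T = 1 year.
Growth of 1 MXN over T: 1 + 0.0906×1 = 1.090600.
Growth of 1 ZAR over T: 1 + 0.0277×1 = 1.027700.
So F = 0.8378 × 1.090600 / 1.027700 = 0.8890772 (MXN/ZAR).
Quoted the other way: 1/0.8890772 = 1.1248 ZAR per MXN.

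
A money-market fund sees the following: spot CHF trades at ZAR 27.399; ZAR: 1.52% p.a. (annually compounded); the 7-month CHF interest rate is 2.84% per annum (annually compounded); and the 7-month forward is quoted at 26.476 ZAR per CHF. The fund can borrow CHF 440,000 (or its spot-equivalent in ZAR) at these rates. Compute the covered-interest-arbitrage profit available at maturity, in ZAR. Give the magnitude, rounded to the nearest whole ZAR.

ZAR 320,811

T = 7/12 years.
Invest the CHF and cover forward: 440,000 × 1.0164699396 × 26.476 = ZAR 11,841,305.57.
Convert at spot and invest in ZAR: 440,000 × 27.399 × 1.0088387886 = ZAR 12,162,116.55.
The quoted forward undervalues CHF, so borrow CHF, convert to ZAR at spot, deposit the ZAR at 1.52%, and buy CHF forward at 26.476 to cover the loan.
The gap between the two covered legs is ZAR 320,811.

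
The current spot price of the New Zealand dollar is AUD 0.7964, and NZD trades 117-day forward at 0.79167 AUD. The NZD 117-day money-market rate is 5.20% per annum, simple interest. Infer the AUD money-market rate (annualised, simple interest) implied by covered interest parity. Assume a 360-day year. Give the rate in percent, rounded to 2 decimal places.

3.34%

T = 117/360 years.
By CIP, F/S equals the AUD-to-NZD growth ratio: 0.79167/0.7964 = 0.9940608.
The NZD side grows by 1 + 0.0520×117/360 = 1.016900.
That pins the AUD growth at 1.0108604.
r = (1.0108604 − 1)/(117/360) = 0.033417 → 3.34%.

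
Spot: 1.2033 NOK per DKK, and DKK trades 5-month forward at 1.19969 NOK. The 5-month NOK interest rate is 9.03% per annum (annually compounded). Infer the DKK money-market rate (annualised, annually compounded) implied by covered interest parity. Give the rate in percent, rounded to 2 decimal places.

T = 5/12 years.
F/S = 1.19969/1.2033 = 0.9969999 = (growth of NOK) / (growth of DKK).
NOK growth factor: (1 + 0.0903)^(5/12) = 1.0366787.
That pins the DKK growth at 1.0397982.
Annualise: 1.0397982^(12/5) − 1 = 0.098191 = 9.82%.

9.82%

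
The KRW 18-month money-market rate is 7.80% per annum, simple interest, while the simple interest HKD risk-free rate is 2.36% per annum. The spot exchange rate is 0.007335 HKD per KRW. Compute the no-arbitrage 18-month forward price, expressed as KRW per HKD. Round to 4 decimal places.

T = 18/12 years.
HKD accumulates by 1 + 0.0236×18/12 = 1.035400.
Growth of 1 KRW over T: 1 + 0.0780×18/12 = 1.117000.
CIP: F = S · (grow HKD)/(grow KRW) = 0.007335 × 1.035400/1.117000 = 0.00679915756 HKD per KRW.
Invert for KRW per HKD: 1 / 0.00679915756 = 147.0770.

147.0770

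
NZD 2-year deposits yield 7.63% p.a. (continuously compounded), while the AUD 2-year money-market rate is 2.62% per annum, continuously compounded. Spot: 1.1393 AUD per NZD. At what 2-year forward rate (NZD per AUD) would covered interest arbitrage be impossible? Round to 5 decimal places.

T = 2 years.
AUD growth factor: e^(0.0262×2) = 1.0537972.
NZD growth factor: e^(0.0763×2) = 1.1648589.
Forward (AUD per NZD) = 1.1393 × 1.0537972 / 1.1648589 = 1.030675.
Invert for NZD per AUD: 1 / 1.030675 = 0.97024.

0.97024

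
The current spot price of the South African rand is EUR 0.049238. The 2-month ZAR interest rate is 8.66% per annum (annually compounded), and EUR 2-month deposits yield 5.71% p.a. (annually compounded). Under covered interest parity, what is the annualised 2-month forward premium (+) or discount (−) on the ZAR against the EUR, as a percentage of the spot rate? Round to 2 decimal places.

-2.75%

T = 2/12 years.
CIP forward (EUR per ZAR) = 0.049238 × 1.0092978/1.0139385 = 0.049012642.
Annualised premium = (F − S)/S × (1/T) = (0.049012642 − 0.049238)/0.049238 ÷ (2/12) = -2.75%.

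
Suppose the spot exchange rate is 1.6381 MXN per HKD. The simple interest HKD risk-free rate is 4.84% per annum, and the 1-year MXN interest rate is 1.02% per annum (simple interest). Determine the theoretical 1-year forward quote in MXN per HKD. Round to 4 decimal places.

T = 1 year.
MXN growth factor: 1 + 0.0102×1 = 1.010200.
HKD growth factor: 1 + 0.0484×1 = 1.048400.
CIP: F = S · (grow MXN)/(grow HKD) = 1.6381 × 1.010200/1.048400 = 1.578413 MXN per HKD.

1.5784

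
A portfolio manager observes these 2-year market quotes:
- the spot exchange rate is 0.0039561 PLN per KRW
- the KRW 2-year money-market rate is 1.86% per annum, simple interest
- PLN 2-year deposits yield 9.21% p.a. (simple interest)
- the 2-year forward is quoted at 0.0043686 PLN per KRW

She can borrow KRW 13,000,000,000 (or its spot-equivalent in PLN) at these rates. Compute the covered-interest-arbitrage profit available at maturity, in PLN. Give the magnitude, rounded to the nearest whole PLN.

PLN 1,998,122

T = 2 years.
Invest the KRW and cover forward: 13,000,000,000 × 1.037200 × 0.0043686 = PLN 58,904,454.96.
Convert at spot and invest in PLN: 13,000,000,000 × 0.0039561 × 1.184200 = PLN 60,902,577.06.
The quoted forward undervalues KRW, so borrow KRW, convert to PLN at spot, deposit the PLN at 9.21%, and buy KRW forward at 0.0043686 to cover the loan.
Arbitrage profit = |58,904,454.96 − 60,902,577.06| = PLN 1,998,122.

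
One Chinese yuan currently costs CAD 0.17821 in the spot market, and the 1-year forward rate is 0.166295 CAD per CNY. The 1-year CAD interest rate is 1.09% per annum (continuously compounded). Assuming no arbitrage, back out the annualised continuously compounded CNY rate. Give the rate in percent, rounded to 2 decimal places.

8.01%

T = 1 year.
CIP gives F = S · g_CAD/g_CNY, so g_CAD/g_CNY = 0.166295/0.17821 = 0.9331407.
The CAD side grows by e^(0.0109×1) = 1.0109596.
That pins the CNY growth at 1.0833946.
Take logs: ln 1.0833946 / 1 = 0.080099, so 8.01%.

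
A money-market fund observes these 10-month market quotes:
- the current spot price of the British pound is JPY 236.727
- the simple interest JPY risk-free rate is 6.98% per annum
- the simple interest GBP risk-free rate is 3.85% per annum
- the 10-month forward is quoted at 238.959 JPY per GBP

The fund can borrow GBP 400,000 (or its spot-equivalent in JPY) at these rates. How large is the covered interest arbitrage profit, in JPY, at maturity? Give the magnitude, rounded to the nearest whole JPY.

T = 10/12 years.
Invest the GBP and cover forward: 400,000 × 1.0320833333 × 238.959 = JPY 98,650,240.50.
Convert at spot and invest in JPY: 400,000 × 236.727 × 1.0581666667 = JPY 100,198,648.20.
The quoted forward undervalues GBP, so borrow GBP, convert to JPY at spot, deposit the JPY at 6.98%, and buy GBP forward at 238.959 to cover the loan.
Arbitrage profit = |98,650,240.50 − 100,198,648.20| = JPY 1,548,408.

JPY 1,548,408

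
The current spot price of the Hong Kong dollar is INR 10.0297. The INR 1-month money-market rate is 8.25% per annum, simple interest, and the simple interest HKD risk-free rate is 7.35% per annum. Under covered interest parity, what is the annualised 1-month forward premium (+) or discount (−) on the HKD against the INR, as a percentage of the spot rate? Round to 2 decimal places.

T = 1/12 years.
CIP forward (INR per HKD) = 10.0297 × 1.006875/1.006125 = 10.0371765.
Annualised premium = (F − S)/S × (1/T) = (10.0371765 − 10.0297)/10.0297 ÷ (1/12) = 0.89%.

+0.89%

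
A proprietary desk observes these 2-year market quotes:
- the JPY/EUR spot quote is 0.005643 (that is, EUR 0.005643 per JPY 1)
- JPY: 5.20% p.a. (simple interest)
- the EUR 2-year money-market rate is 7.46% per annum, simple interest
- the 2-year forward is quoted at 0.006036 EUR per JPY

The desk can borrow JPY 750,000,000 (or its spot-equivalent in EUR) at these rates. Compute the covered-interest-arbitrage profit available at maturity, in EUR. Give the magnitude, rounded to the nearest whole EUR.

T = 2 years.
Keep in JPY, deliver into the forward: 750,000,000·1.104000·0.006036 = EUR 4,997,808.00.
Swap to EUR now, deposit: 750,000,000·0.005643·1.149200 = EUR 4,863,701.70.
The quoted forward overvalues JPY, so borrow EUR, buy JPY at spot, deposit the JPY at 5.20%, and sell the proceeds forward at 0.006036.
Profit = 4,997,808.00 − 4,863,701.70 = EUR 134,106.

EUR 134,106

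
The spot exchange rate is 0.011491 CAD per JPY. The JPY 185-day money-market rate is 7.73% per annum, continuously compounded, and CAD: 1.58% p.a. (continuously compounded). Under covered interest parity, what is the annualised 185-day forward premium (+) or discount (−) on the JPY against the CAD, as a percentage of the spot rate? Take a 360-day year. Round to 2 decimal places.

-6.05%

T = 185/360 years.
F = S · g_CAD/g_JPY = 0.011491 × 1.0081525/1.0405231 = 0.011133516.
(F − S)/S ÷ T = (0.011133516 − 0.011491)/0.011491/(185/360) = -0.060538 → -6.05%.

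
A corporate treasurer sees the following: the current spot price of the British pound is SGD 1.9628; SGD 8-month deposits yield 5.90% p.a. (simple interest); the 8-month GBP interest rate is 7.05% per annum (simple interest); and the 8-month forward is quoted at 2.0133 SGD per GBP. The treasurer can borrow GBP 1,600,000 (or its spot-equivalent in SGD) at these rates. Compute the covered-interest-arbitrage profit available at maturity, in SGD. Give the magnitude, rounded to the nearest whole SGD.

SGD 108,675

T = 8/12 years.
Keep in GBP, deliver into the forward: 1,600,000·1.047000·2.0133 = SGD 3,372,680.16.
Swap to SGD now, deposit: 1,600,000·1.9628·1.039333333 = SGD 3,264,005.55.
The quoted forward overvalues GBP, so borrow SGD, buy GBP at spot, deposit the GBP at 7.05%, and sell the proceeds forward at 2.0133.
Profit = 3,372,680.16 − 3,264,005.55 = SGD 108,675.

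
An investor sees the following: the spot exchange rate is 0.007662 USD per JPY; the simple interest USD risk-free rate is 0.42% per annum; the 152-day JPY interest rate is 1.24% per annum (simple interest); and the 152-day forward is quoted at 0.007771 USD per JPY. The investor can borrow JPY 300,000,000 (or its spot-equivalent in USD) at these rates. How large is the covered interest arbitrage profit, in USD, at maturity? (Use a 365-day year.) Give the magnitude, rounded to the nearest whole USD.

T = 152/365 years.
Route A — deposit JPY, sell forward: 300,000,000 × 1.005163836 × 0.007771 = USD 2,343,338.45.
Route B — convert at spot, deposit USD: 300,000,000 × 0.007662 × 1.001749041 = USD 2,302,620.35.
The quoted forward overvalues JPY, so borrow USD, buy JPY at spot, deposit the JPY at 1.24%, and sell the proceeds forward at 0.007771.
Arbitrage profit = |2,343,338.45 − 2,302,620.35| = USD 40,718.

USD 40,718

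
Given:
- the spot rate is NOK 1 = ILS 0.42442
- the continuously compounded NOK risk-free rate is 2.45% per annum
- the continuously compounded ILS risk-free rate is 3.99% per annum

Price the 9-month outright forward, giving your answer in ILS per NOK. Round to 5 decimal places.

T = 9/12 years.
ILS growth factor: e^(0.0399×9/12) = 1.0303773.
NOK accumulates by e^(0.0245×9/12) = 1.0185449.
So F = 0.42442 × 1.0303773 / 1.0185449 = 0.4293505 (ILS/NOK).

0.42935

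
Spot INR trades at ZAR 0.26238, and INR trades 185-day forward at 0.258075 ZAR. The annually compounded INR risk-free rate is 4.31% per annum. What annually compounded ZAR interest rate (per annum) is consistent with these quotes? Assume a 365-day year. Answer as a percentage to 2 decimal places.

T = 185/365 years.
CIP gives F = S · g_ZAR/g_INR, so g_ZAR/g_INR = 0.258075/0.26238 = 0.9835925.
INR growth factor: (1 + 0.0431)^(185/365) = 1.0216179.
That pins the ZAR growth at 1.0048557.
r = 1.0048557^(365/185) − 1 = 0.009603 → 0.96%.

0.96%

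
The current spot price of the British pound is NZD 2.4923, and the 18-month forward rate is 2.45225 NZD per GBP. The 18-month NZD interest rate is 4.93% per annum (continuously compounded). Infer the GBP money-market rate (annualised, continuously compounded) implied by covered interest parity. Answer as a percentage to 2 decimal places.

T = 18/12 years.
By CIP, F/S equals the NZD-to-GBP growth ratio: 2.45225/2.4923 = 0.9839305.
The NZD side grows by e^(0.0493×18/12) = 1.076753.
So the GBP growth factor = 1.0943385.
Take logs: ln 1.0943385 / (18/12) = 0.060100, so 6.01%.

6.01%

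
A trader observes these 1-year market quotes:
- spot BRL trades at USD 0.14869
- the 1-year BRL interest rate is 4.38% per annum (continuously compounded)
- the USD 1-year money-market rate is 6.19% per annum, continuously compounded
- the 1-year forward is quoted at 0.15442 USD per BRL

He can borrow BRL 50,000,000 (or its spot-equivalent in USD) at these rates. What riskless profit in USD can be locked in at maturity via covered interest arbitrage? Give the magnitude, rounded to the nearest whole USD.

USD 157,458

T = 1 year.
Route A — deposit BRL, sell forward: 50,000,000 × 1.044773379 × 0.15442 = USD 8,066,695.26.
Route B — convert at spot, deposit USD: 50,000,000 × 0.14869 × 1.063855954 = USD 7,909,237.09.
The quoted forward overvalues BRL, so borrow USD, buy BRL at spot, deposit the BRL at 4.38%, and sell the proceeds forward at 0.15442.
Profit = 8,066,695.26 − 7,909,237.09 = USD 157,458.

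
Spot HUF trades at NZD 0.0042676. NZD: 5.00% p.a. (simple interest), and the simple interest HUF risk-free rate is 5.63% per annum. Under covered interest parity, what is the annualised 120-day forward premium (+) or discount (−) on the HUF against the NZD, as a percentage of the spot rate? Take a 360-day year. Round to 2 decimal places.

T = 120/360 years.
CIP forward (NZD per HUF) = 0.0042676 × 1.0166667/1.0187667 = 0.0042588031.
Annualised premium = (F − S)/S × (1/T) = (0.0042588031 − 0.0042676)/0.0042676 ÷ (120/360) = -0.62%.

-0.62%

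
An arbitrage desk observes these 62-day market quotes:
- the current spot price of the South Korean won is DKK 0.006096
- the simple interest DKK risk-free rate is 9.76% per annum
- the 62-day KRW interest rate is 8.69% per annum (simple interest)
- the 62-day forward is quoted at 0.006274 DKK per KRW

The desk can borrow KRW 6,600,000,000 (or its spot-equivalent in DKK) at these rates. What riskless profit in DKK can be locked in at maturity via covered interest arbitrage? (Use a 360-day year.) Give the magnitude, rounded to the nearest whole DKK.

DKK 1,118,241

T = 62/360 years.
Keep in KRW, deliver into the forward: 6,600,000,000·1.0149661111·0.006274 = DKK 42,028,122.71.
Swap to DKK now, deposit: 6,600,000,000·0.006096·1.0168088889 = DKK 40,909,882.11.
The quoted forward overvalues KRW, so borrow DKK, buy KRW at spot, deposit the KRW at 8.69%, and sell the proceeds forward at 0.006274.
Arbitrage profit = |42,028,122.71 − 40,909,882.11| = DKK 1,118,241.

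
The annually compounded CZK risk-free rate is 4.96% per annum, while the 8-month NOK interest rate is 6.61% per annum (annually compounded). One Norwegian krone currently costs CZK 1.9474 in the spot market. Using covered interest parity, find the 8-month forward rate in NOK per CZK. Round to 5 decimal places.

0.51887

T = 8/12 years.
CZK growth factor: (1 + 0.0496)^(8/12) = 1.0327992.
NOK growth factor: (1 + 0.0661)^(8/12) = 1.0435949.
Forward (CZK per NOK) = 1.9474 × 1.0327992 / 1.0435949 = 1.927255.
Invert for NOK per CZK: 1 / 1.927255 = 0.51887.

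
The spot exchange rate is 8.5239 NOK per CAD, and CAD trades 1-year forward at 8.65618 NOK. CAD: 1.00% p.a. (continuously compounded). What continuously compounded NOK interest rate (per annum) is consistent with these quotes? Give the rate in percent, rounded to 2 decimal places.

2.54%

T = 1 year.
By CIP, F/S equals the NOK-to-CAD growth ratio: 8.65618/8.5239 = 1.0155187.
CAD growth factor: e^(0.0100×1) = 1.0100502.
So the NOK growth factor = 1.0257249.
r = ln(1.0257249)/1 = 0.025400 → 2.54%.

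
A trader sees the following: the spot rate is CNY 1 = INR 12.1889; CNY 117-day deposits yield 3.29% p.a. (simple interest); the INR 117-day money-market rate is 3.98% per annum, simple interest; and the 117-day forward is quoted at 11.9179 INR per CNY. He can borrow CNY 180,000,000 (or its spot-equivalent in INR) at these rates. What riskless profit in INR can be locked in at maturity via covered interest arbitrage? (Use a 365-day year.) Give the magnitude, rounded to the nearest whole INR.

INR 54,147,087

T = 117/365 years.
Keep in CNY, deliver into the forward: 180,000,000·1.010546027397·11.9179 = INR 2,167,845,569.98.
Swap to INR now, deposit: 180,000,000·12.1889·1.012757808219 = INR 2,221,992,656.75.
The quoted forward undervalues CNY, so borrow CNY, convert to INR at spot, deposit the INR at 3.98%, and buy CNY forward at 11.9179 to cover the loan.
Profit = 2,221,992,656.75 − 2,167,845,569.98 = INR 54,147,087.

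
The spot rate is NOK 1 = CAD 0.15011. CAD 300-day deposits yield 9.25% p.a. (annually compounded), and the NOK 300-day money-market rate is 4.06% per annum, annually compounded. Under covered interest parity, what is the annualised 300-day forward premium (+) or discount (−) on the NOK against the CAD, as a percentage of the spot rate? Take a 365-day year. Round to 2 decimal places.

T = 300/365 years.
CIP forward (CAD per NOK) = 0.15011 × 1.0754229/1.0332511 = 0.15623669.
Annualised premium = (F − S)/S × (1/T) = (0.15623669 − 0.15011)/0.15011 ÷ (300/365) = 4.97%.

+4.97%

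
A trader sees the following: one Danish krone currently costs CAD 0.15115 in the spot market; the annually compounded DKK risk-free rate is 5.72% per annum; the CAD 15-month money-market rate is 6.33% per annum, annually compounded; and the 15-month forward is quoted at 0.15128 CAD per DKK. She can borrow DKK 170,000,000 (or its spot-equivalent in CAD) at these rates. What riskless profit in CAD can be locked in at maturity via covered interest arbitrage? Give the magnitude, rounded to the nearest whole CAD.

T = 15/12 years.
Keep in DKK, deliver into the forward: 170,000,000·1.0720040919·0.15128 = CAD 27,569,372.43.
Swap to CAD now, deposit: 170,000,000·0.15115·1.0797414341 = CAD 27,744,496.02.
The quoted forward undervalues DKK, so borrow DKK, convert to CAD at spot, deposit the CAD at 6.33%, and buy DKK forward at 0.15128 to cover the loan.
Profit = 27,744,496.02 − 27,569,372.43 = CAD 175,124.

CAD 175,124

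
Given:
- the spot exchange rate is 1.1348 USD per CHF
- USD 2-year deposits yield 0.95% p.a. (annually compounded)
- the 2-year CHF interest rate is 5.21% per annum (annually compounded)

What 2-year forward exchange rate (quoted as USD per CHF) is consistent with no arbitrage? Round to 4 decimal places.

1.0448

T = 2 years.
USD accumulates by (1 + 0.0095)^2 = 1.0190903.
CHF accumulates by (1 + 0.0521)^2 = 1.1069144.
Forward (USD per CHF) = 1.1348 × 1.0190903 / 1.1069144 = 1.044763.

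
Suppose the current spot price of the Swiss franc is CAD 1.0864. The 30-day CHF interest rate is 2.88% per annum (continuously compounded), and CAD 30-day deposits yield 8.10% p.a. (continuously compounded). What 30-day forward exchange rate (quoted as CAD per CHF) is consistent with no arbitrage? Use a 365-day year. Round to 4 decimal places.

1.0911

T = 30/365 years.
Growth of 1 CAD over T: e^(0.0810×30/365) = 1.0066797.
CHF growth factor: e^(0.0288×30/365) = 1.0023699.
Forward (CAD per CHF) = 1.0864 × 1.0066797 / 1.0023699 = 1.091071.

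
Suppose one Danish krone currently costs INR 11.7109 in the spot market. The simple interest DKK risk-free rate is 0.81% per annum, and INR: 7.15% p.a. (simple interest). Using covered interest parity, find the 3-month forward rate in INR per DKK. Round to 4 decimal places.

11.8961

T = 3/12 years.
INR accumulates by 1 + 0.0715×3/12 = 1.017875.
DKK accumulates by 1 + 0.0081×3/12 = 1.002025.
Forward (INR per DKK) = 11.7109 × 1.017875 / 1.002025 = 11.896143.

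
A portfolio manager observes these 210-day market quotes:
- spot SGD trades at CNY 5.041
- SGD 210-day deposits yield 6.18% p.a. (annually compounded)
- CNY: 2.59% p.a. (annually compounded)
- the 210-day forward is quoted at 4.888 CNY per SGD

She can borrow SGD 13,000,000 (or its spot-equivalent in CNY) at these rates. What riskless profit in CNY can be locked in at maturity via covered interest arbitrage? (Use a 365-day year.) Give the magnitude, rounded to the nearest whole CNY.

CNY 729,654

T = 210/365 years.
Invest the SGD and cover forward: 13,000,000 × 1.0351027999 × 4.888 = CNY 65,774,572.32.
Convert at spot and invest in CNY: 13,000,000 × 5.041 × 1.0148204149 = CNY 66,504,226.25.
The quoted forward undervalues SGD, so borrow SGD, convert to CNY at spot, deposit the CNY at 2.59%, and buy SGD forward at 4.888 to cover the loan.
Profit = 66,504,226.25 − 65,774,572.32 = CNY 729,654.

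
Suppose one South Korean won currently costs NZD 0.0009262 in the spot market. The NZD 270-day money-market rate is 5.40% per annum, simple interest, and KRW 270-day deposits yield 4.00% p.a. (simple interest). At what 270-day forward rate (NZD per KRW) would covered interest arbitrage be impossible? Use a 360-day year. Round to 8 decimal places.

0.00093564

T = 270/360 years.
Growth of 1 NZD over T: 1 + 0.0540×270/360 = 1.040500.
KRW growth factor: 1 + 0.0400×270/360 = 1.030000.
CIP: F = S · (grow NZD)/(grow KRW) = 0.0009262 × 1.040500/1.030000 = 0.0009356418 NZD per KRW.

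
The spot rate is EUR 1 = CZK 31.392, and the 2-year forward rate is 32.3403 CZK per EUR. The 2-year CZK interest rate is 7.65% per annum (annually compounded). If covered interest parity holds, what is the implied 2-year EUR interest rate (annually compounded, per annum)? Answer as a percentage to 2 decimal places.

T = 2 years.
F/S = 32.3403/31.392 = 1.0302083 = (growth of CZK) / (growth of EUR).
CZK growth factor: (1 + 0.0765)^2 = 1.1588523.
Hence g_EUR = 1.1248718.
Annualise: 1.1248718^(1/2) − 1 = 0.060600 = 6.06%.

6.06%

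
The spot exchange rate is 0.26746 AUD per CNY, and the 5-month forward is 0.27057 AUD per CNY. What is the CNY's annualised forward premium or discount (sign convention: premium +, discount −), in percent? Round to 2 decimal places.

+2.79%

T = 5/12 years.
CNY trades forward at +1.16279% vs spot over the period.
Per annum: 0.0116279 / (5/12) = 0.027907 = 2.79%.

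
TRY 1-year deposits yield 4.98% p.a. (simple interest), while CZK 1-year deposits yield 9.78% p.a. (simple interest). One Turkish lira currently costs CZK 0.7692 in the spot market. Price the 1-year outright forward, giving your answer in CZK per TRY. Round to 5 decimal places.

T = 1 year.
CZK growth factor: 1 + 0.0978×1 = 1.097800.
TRY accumulates by 1 + 0.0498×1 = 1.049800.
CIP: F = S · (grow CZK)/(grow TRY) = 0.7692 × 1.097800/1.049800 = 0.8043701 CZK per TRY.

0.80437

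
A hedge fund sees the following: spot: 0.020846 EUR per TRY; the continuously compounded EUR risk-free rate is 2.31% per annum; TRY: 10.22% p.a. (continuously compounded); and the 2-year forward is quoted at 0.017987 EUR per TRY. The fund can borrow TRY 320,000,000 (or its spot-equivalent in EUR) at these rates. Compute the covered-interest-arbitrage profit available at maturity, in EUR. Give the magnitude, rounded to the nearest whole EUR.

T = 2 years.
Keep in TRY, deliver into the forward: 320,000,000·1.226788771·0.017987 = EUR 7,061,199.88.
Swap to EUR now, deposit: 320,000,000·0.020846·1.047283847 = EUR 6,986,137.30.
The quoted forward overvalues TRY, so borrow EUR, buy TRY at spot, deposit the TRY at 10.22%, and sell the proceeds forward at 0.017987.
Arbitrage profit = |7,061,199.88 − 6,986,137.30| = EUR 75,063.

EUR 75,063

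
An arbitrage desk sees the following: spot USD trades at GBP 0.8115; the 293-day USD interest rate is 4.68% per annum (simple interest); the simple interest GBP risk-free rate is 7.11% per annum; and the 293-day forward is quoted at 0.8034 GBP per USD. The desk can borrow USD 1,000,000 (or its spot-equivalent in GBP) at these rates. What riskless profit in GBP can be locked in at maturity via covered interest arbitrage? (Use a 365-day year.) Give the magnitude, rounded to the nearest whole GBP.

T = 293/365 years.
Invest the USD and cover forward: 1,000,000 × 1.03756822 × 0.8034 = GBP 833,582.31.
Convert at spot and invest in GBP: 1,000,000 × 0.8115 × 1.05707479 = GBP 857,816.19.
The quoted forward undervalues USD, so borrow USD, convert to GBP at spot, deposit the GBP at 7.11%, and buy USD forward at 0.8034 to cover the loan.
Profit = 857,816.19 − 833,582.31 = GBP 24,234.

GBP 24,234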